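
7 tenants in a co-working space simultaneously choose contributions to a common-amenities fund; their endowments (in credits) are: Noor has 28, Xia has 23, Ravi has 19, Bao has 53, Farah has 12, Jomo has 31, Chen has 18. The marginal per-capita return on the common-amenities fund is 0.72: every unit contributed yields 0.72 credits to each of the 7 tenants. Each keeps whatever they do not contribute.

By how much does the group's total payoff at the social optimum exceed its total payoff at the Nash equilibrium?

743.36 credits

The private return per contributed unit is 0.72 < 1 for everyone, so the Nash equilibrium is zero contribution and the group total is Σ E_j = 28 + 23 + 19 + 53 + 12 + 31 + 18 = 184.
Each contributed unit returns 5.040 to the group, so the social optimum is full contribution by everyone: group total = 5.040 × 184 = 927.36.
Efficiency loss = (5.040 − 1) × 184 = 743.36.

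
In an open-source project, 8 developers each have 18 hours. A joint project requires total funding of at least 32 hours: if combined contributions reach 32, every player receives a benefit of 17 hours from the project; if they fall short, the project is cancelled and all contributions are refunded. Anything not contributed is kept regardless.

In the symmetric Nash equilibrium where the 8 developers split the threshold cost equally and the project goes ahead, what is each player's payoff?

Equal share of the threshold: 32/8 = 4.
At this profile no one gains by cutting their contribution: any cut drops the total below 32, the project is cancelled, contributions are refunded, and the deviator ends with 18, which is less than 18 − 4 + 17 = 31. Contributing more than 4 just wastes the excess. So contributing exactly 4 is a best response.
Each player's payoff: 18 − 4 + 17 = 31.

31 hours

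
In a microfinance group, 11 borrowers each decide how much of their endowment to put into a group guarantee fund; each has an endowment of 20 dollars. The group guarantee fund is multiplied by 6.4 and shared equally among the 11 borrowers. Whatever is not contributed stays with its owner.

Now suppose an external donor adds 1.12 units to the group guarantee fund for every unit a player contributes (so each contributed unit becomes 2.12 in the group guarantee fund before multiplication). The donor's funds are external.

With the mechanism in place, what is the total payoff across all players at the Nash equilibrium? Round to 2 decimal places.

Under the mechanism each unit contributed yields 6.4 × 2.12 / 11 = 1.2335 back to its contributor per unit of net cost, which exceeds 1, making full contribution the dominant choice for everyone.
At the Nash equilibrium everyone contributes 20. Group total payoff = 6.4 × 2.12 × 220 = 2984.96.

2984.96 dollars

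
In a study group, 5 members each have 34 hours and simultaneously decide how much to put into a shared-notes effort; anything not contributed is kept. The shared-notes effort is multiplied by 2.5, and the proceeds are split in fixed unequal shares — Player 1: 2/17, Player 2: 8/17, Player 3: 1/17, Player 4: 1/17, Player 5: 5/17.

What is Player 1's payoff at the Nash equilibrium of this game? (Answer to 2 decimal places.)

For player j, contributing a unit is worthwhile iff 2.5 × (j's share) ≥ 1, i.e. iff j's share is at least 0.4000.
Player 2 alone (share 8/17) is above the threshold, contributing 34; the remaining 4 contribute 0. Total contributed: 34.
Player 1 keeps 34 and receives 2.5 × 34 × 2/17 = 10.00 from the shared-notes effort, for a payoff of 44.00.

44.00 hours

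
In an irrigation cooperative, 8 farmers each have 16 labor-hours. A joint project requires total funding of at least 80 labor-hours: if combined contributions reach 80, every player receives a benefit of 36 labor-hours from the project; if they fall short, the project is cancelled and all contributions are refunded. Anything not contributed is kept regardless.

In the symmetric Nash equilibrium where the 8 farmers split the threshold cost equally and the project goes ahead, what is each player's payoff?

42 labor-hours

Equal share of the threshold: 80/8 = 10.
At this profile no one gains by cutting their contribution: any cut drops the total below 80, the project is cancelled, contributions are refunded, and the deviator ends with 16, which is less than 16 − 10 + 36 = 42. Contributing more than 10 just wastes the excess. So contributing exactly 10 is a best response.
Each player's payoff: 16 − 10 + 36 = 42.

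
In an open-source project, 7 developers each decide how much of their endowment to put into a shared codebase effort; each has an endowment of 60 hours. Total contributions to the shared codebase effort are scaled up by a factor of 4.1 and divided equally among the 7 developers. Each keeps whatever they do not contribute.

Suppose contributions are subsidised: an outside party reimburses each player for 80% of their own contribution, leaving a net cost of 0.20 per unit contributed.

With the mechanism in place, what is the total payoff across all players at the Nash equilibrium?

2058.00 hours

Under the mechanism each unit contributed yields (4.1/7) / 0.20 = 2.9286 back to its contributor per unit of net cost, which exceeds 1, making full contribution the dominant choice for everyone.
So the Nash equilibrium is full contribution by all 7; the group earns 7 × (60 × 0.80 + 4.1 × 60) = 2058.00.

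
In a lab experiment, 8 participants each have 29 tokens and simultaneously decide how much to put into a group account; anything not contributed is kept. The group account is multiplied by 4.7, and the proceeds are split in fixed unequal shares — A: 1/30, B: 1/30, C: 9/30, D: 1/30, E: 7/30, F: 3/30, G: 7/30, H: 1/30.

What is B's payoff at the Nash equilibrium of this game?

42.63 tokens

Each unit j contributes comes back to j as 4.7 × (j's share), so j prefers to contribute only if that share exceeds 1/4.7 = 0.2128; otherwise keeping the unit dominates.
C, E and G are above the threshold, contributing 29 each; the remaining 5 contribute 0. Total contributed: 87.
B keeps 29 and receives 4.7 × 87 × 1/30 = 13.63 from the group account, for a payoff of 42.63.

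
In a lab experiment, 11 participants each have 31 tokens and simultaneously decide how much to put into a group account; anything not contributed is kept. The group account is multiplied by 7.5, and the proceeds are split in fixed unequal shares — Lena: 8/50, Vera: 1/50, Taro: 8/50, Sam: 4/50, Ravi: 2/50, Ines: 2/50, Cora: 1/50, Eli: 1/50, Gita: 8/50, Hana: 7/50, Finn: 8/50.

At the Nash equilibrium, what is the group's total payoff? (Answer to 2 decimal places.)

1348.50 tokens

Player j's private return per contributed unit is 7.5 × (j's share). Contributing is weakly dominant for j when that share is at least 1/7.5 = 0.1333, and contributing 0 is dominant otherwise.
The shares above 0.1333 belong to Lena, Taro, Gita, Hana and Finn, contributing 31 each; the remaining 6 contribute 0. Total contributed: 155.
The group account pays out 7.5 × 155 = 1162.50 in total (split across the unequal shares, but the aggregate is all that matters for the group sum).
The 6 free-riders keep 31 each, adding 186. Group total = 186 + 1162.50 = 1348.50.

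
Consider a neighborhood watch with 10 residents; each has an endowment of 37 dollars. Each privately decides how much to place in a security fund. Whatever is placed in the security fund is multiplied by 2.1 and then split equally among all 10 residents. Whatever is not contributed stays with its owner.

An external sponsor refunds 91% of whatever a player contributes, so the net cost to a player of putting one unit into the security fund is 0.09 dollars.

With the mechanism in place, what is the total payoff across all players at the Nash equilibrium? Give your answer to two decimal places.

1113.70 dollars

The effective private return per unit is now (2.1/10) / 0.09 = 2.3333 > 1, so every player's dominant strategy flips to full contribution.
At the Nash equilibrium everyone contributes 37. Group total payoff = 10 × (37 × 0.91 + 2.1 × 37) = 1113.70.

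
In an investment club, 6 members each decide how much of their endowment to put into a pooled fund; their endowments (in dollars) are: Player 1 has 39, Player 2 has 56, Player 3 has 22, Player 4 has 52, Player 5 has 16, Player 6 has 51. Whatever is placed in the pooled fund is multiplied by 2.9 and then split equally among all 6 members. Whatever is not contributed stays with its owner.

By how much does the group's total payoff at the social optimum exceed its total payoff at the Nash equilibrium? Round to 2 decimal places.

The private return per contributed unit is 2.9/6 = 0.4833 < 1 for every player regardless of endowment, so the Nash equilibrium is zero contribution and the group total is Σ E_j = 39 + 56 + 22 + 52 + 16 + 51 = 236.
Each contributed unit returns 2.900 to the group, so the social optimum is full contribution by everyone: group total = 2.900 × 236 = 684.40.
Efficiency loss = (2.900 − 1) × 236 = 448.40.

448.40 dollars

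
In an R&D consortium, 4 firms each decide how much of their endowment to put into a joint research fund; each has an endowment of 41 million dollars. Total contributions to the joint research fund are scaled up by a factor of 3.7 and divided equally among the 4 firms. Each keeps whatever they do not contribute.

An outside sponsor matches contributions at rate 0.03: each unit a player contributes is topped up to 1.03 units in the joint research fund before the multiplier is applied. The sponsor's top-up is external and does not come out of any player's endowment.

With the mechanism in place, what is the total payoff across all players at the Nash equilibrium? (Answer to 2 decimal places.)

164.00 million dollars

With the mechanism, a contributed unit returns 3.7 × 1.03 / 4 = 0.9528 per unit of net cost — still below 1 — so contributing 0 remains dominant for every player.
Everyone keeps their endowment and the group total is 4 × 41 = 164.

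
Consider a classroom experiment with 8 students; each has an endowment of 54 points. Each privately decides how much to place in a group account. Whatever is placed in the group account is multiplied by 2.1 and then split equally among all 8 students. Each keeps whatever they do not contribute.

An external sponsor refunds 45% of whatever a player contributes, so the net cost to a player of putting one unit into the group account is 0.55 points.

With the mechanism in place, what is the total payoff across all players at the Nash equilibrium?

Even with the mechanism, each unit contributed returns only (2.1/8) / 0.55 = 0.4773 per unit of net cost, so contributing nothing is still dominant.
At the Nash equilibrium no one contributes; group total payoff = 8 × 54 = 432.

432.00 points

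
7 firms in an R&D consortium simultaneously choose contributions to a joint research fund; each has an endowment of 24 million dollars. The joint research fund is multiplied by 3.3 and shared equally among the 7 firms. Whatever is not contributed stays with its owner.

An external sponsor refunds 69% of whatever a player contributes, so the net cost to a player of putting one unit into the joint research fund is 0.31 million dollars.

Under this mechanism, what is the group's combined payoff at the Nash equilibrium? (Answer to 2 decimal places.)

670.32 million dollars

The effective private return per unit is now (3.3/7) / 0.31 = 1.5207 > 1, so every player's dominant strategy flips to full contribution.
At the Nash equilibrium everyone contributes 24. Group total payoff = 7 × (24 × 0.69 + 3.3 × 24) = 670.32.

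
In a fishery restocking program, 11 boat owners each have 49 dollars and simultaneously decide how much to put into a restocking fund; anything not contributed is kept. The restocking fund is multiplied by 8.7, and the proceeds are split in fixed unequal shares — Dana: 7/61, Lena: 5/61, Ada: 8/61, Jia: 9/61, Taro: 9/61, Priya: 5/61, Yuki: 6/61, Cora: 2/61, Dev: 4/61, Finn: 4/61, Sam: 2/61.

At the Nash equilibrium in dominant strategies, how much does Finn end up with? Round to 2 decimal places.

For player j, contributing a unit is worthwhile iff 8.7 × (j's share) ≥ 1, i.e. iff j's share is at least 0.1149.
Ada, Jia and Taro clear that bar, contributing 49 each; the remaining 8 contribute 0. Total contributed: 147.
Finn keeps 49 and receives 8.7 × 147 × 4/61 = 83.86 from the restocking fund, for a payoff of 132.86.

132.86 dollars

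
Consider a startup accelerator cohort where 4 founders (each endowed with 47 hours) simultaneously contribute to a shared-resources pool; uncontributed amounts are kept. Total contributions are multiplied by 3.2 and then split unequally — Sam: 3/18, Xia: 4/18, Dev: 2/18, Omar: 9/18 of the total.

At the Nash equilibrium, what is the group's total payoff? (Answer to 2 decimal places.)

291.40 hours

Player j's private return per contributed unit is 3.2 × (j's share). Contributing is weakly dominant for j when that share is at least 1/3.2 = 0.3125, and contributing 0 is dominant otherwise.
Omar alone (share 9/18) is above the threshold, contributing 47; the remaining 3 contribute 0. Total contributed: 47.
The shared-resources pool pays out 3.2 × 47 = 150.40 in total (split across the unequal shares, but the aggregate is all that matters for the group sum).
The 3 free-riders keep 47 each, adding 141. Group total = 141 + 150.40 = 291.40.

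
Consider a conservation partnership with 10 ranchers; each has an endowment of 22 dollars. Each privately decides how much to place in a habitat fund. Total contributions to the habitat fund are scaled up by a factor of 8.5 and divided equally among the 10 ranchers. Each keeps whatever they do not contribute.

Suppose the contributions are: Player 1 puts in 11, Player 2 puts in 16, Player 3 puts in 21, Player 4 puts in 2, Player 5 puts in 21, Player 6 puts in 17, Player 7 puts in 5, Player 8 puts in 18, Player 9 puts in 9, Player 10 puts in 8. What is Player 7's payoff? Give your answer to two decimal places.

125.80 dollars

Total contributed: 11 + 16 + 21 + 2 + 21 + 17 + 5 + 18 + 9 + 8 = 128.
Each receives 8.5 × 128 / 10 = 108.80 from the habitat fund.
Player 7 keeps 22 − 5 = 17, so Player 7's payoff is 17 + 108.80 = 125.80.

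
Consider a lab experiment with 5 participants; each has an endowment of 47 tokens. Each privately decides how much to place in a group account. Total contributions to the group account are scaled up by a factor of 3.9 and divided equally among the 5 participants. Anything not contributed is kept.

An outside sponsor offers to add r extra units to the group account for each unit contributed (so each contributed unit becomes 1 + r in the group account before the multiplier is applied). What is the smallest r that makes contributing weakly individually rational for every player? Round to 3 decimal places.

0.282

With matching at rate r, one contributed unit becomes (1 + r) in the group account and returns 3.9 × (1 + r) / 5 to the contributor.
Setting this equal to 1: 1 + r = 5/3.9 = 1.2821.
So the minimum matching rate is r = 1.2821 − 1 = 0.282.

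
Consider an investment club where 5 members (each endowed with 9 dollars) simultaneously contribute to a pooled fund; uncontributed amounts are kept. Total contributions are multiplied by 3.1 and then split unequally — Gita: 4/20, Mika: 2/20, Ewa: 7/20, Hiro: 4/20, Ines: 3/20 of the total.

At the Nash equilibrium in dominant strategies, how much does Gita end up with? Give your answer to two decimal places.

14.58 dollars

For player j, contributing a unit is worthwhile iff 3.1 × (j's share) ≥ 1, i.e. iff j's share is at least 0.3226.
The only share above 0.3226 is Ewa's 7/20, contributing 9; the remaining 4 contribute 0. Total contributed: 9.
Gita keeps 9 and receives 3.1 × 9 × 4/20 = 5.58 from the pooled fund, for a payoff of 14.58.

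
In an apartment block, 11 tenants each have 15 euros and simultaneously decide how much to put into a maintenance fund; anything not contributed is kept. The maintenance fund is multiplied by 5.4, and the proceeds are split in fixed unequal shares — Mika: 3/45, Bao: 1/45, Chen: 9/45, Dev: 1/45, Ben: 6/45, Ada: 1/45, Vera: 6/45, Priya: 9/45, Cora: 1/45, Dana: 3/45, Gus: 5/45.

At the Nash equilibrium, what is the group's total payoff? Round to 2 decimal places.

A player with share s gets back 5.4·s per unit contributed, so full contribution is dominant for anyone with s > 1/5.4 = 0.1852 and zero contribution is dominant for anyone below.
The shares above 0.1852 belong to Chen and Priya, contributing 15 each; the remaining 9 contribute 0. Total contributed: 30.
The maintenance fund pays out 5.4 × 30 = 162.00 in total (split across the unequal shares, but the aggregate is all that matters for the group sum).
The 9 free-riders keep 15 each, adding 135. Group total = 135 + 162.00 = 297.00.

297.00 euros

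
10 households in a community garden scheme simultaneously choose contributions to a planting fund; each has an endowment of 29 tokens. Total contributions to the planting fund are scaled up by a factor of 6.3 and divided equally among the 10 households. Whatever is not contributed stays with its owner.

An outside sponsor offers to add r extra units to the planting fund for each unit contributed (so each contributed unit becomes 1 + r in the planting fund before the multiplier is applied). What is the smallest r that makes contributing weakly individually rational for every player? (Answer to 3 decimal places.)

0.587

With matching at rate r, one contributed unit becomes (1 + r) in the planting fund and returns 6.3 × (1 + r) / 10 to the contributor.
Setting this equal to 1: 1 + r = 10/6.3 = 1.5873.
So the minimum matching rate is r = 1.5873 − 1 = 0.587.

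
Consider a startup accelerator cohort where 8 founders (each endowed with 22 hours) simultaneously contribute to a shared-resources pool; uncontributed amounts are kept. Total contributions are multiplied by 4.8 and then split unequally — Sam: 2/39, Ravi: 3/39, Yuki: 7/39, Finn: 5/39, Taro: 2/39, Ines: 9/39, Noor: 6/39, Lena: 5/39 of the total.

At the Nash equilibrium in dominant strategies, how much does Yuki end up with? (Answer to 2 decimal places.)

40.95 hours

Player j's private return per contributed unit is 4.8 × (j's share). Contributing is weakly dominant for j when that share is at least 1/4.8 = 0.2083, and contributing 0 is dominant otherwise.
The only share above 0.2083 is Ines's 9/39, contributing 22; the remaining 7 contribute 0. Total contributed: 22.
Yuki keeps 22 and receives 4.8 × 22 × 7/39 = 18.95 from the shared-resources pool, for a payoff of 40.95.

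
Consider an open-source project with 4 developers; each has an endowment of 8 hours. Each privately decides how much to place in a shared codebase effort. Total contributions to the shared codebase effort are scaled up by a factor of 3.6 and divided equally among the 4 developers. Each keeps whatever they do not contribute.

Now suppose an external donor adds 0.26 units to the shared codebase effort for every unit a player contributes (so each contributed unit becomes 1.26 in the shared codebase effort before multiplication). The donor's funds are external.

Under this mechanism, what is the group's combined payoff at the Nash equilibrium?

With the mechanism, a contributed unit returns 3.6 × 1.26 / 4 = 1.1340 per unit of net cost to the contributor — now above 1 — so contributing fully is weakly dominant for every player.
At the Nash equilibrium everyone contributes 8. Group total payoff = 3.6 × 1.26 × 32 = 145.15.

145.15 hours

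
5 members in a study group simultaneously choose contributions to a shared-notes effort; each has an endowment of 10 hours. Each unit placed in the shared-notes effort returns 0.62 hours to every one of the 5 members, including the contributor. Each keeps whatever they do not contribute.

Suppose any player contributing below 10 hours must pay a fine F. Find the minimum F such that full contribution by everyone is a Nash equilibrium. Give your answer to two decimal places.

3.80 hours

Given the others contribute fully, the best deviation is to contribute 0 (any partial contribution still incurs the fine and gives up units whose private return 0.62 is below 1).
Deviating from 10 to 0 saves 10 hours but forfeits the deviator's share of the drop in the shared-notes effort: 0.62 × 10 = 6.20.
So the deviation gain is 10 − 6.20 = 3.80, and the fine must be at least 3.80 hours to wipe it out.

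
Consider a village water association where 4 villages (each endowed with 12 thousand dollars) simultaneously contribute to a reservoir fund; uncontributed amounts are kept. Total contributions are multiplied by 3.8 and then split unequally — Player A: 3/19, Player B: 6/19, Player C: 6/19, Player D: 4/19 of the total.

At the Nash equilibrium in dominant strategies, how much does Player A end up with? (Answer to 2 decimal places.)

For player j, contributing a unit is worthwhile iff 3.8 × (j's share) ≥ 1, i.e. iff j's share is at least 0.2632.
Player B and Player C clear that bar, contributing 12 each; the remaining 2 contribute 0. Total contributed: 24.
Player A keeps 12 and receives 3.8 × 24 × 3/19 = 14.40 from the reservoir fund, for a payoff of 26.40.

26.40 thousand dollars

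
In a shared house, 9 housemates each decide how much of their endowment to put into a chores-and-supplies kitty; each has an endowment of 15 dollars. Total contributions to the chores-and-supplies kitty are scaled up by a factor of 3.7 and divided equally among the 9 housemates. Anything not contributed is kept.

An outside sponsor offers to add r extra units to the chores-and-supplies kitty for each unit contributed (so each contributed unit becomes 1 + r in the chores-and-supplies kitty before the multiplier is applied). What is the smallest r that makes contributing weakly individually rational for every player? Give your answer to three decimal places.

With matching at rate r, one contributed unit becomes (1 + r) in the chores-and-supplies kitty and returns 3.7 × (1 + r) / 9 to the contributor.
Setting this equal to 1: 1 + r = 9/3.7 = 2.4324.
So the minimum matching rate is r = 2.4324 − 1 = 1.432.

1.432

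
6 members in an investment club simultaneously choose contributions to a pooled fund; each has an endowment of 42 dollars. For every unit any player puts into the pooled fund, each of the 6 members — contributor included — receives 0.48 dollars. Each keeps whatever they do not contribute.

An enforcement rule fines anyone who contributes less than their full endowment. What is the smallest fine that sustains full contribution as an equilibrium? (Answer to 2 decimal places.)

Given the others contribute fully, the best deviation is to contribute 0 (any partial contribution still incurs the fine and gives up units whose private return 0.48 is below 1).
Deviating from 42 to 0 saves 42 dollars but forfeits the deviator's share of the drop in the pooled fund: 0.48 × 42 = 20.16.
So the deviation gain is 42 − 20.16 = 21.84, and the fine must be at least 21.84 dollars to wipe it out.

21.84 dollars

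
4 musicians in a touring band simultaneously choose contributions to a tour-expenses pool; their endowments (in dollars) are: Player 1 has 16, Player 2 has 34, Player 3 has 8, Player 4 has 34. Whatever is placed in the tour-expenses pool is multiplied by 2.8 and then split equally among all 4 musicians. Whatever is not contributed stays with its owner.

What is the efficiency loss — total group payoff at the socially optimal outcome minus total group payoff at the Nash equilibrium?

The private return per contributed unit is 2.8/4 = 0.7000 < 1 for every player regardless of endowment, so the Nash equilibrium is zero contribution and the group total is Σ E_j = 16 + 34 + 8 + 34 = 92.
Each contributed unit returns 2.800 to the group, so the social optimum is full contribution by everyone: group total = 2.800 × 92 = 257.60.
Efficiency loss = (2.800 − 1) × 92 = 165.60.

165.60 dollars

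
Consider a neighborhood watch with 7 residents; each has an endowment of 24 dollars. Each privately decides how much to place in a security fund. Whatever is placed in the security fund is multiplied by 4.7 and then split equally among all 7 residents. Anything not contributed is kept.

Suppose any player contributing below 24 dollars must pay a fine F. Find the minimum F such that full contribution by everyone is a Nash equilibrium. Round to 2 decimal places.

7.89 dollars

Given the others contribute fully, the best deviation is to contribute 0 (any partial contribution still incurs the fine and gives up units whose private return 0.6714 is below 1).
Deviating from 24 to 0 saves 24 dollars but forfeits the deviator's share of the drop in the security fund: 4.7/7 × 24 = 16.11.
So the deviation gain is 24 − 16.11 = 7.89, and the fine must be at least 7.89 dollars to wipe it out.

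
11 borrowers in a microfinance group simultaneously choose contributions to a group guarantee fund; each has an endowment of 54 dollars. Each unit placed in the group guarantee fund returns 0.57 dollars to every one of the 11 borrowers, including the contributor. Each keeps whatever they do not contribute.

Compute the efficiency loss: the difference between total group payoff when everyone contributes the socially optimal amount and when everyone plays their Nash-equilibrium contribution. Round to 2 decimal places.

The private return per contributed unit is 0.57 < 1, so contributing 0 is dominant for every player. At the Nash equilibrium everyone keeps their 54, and the group total is 11 × 54 = 594.
Each contributed unit returns 6.270 to the group as a whole (0.57 to each of 11 players), which exceeds 1, so the social optimum is full contribution: group total = 6.270 × 594 = 3724.38.
Efficiency loss = 3724.38 − 594 = 3130.38.

3130.38 dollars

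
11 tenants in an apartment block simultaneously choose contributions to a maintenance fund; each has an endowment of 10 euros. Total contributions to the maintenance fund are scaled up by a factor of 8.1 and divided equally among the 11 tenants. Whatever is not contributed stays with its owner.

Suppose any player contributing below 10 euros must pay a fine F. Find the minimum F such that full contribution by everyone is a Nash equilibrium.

2.64 euros

Given the others contribute fully, the best deviation is to contribute 0 (any partial contribution still incurs the fine and gives up units whose private return 0.7364 is below 1).
Deviating from 10 to 0 saves 10 euros but forfeits the deviator's share of the drop in the maintenance fund: 8.1/11 × 10 = 7.36.
So the deviation gain is 10 − 7.36 = 2.64, and the fine must be at least 2.64 euros to wipe it out.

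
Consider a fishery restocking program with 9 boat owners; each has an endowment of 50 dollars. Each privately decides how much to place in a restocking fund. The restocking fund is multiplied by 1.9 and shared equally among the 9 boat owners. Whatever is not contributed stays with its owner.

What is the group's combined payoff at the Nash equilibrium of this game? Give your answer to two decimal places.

Each contributed unit returns 1.9/9 = 0.2111 to its contributor — below 1 — so contributing 0 is dominant for every player. At the Nash equilibrium everyone keeps their 50, and the group total is 9 × 50 = 450.

450.00 dollars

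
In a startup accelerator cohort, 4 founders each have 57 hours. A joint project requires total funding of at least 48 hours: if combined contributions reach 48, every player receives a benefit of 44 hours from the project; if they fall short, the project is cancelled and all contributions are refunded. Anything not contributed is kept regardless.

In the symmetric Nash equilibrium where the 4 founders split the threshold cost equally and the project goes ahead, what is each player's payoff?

Equal share of the threshold: 48/4 = 12.
At this profile no one gains by cutting their contribution: any cut drops the total below 48, the project is cancelled, contributions are refunded, and the deviator ends with 57, which is less than 57 − 12 + 44 = 89. Contributing more than 12 just wastes the excess. So contributing exactly 12 is a best response.
Each player's payoff: 57 − 12 + 44 = 89.

89 hours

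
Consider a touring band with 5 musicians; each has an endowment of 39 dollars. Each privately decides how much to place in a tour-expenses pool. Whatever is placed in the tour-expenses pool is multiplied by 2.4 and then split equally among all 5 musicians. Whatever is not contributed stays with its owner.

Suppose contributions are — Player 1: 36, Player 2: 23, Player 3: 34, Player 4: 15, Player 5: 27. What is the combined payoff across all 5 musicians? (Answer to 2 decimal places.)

Total contributed: 36 + 23 + 34 + 15 + 27 = 135; total kept: 5 × 39 − 135 = 60.
The tour-expenses pool pays out 2.4 × 135 = 324.00 in aggregate.
Group total = 60 + 324.00 = 384.00.

384.00 dollars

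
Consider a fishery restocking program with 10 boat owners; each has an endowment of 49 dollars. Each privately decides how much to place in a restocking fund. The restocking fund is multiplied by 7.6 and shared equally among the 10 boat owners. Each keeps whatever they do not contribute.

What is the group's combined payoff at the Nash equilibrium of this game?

490.00 dollars

Each contributed unit returns 7.6/10 = 0.7600 to its contributor — below 1 — so contributing 0 is dominant for every player. At the Nash equilibrium everyone keeps their 49, and the group total is 10 × 49 = 490.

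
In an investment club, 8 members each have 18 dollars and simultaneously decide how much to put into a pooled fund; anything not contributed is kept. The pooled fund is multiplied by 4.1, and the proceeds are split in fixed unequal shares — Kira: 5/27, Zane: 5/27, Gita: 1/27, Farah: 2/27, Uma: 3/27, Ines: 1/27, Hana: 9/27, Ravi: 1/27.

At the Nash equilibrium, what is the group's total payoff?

199.80 dollars

Player j's private return per contributed unit is 4.1 × (j's share). Contributing is weakly dominant for j when that share is at least 1/4.1 = 0.2439, and contributing 0 is dominant otherwise.
Only Hana (9/27) clears that bar, contributing 18; the remaining 7 contribute 0. Total contributed: 18.
The pooled fund pays out 4.1 × 18 = 73.80 in total (split across the unequal shares, but the aggregate is all that matters for the group sum).
The 7 free-riders keep 18 each, adding 126. Group total = 126 + 73.80 = 199.80.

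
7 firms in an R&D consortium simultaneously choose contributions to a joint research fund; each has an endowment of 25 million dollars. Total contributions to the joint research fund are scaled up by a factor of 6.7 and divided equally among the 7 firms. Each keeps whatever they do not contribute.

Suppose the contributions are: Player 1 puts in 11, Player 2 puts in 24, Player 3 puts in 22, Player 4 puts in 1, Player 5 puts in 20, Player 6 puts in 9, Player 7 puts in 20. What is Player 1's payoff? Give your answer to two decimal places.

Total contributed: 11 + 24 + 22 + 1 + 20 + 9 + 20 = 107.
Each receives 6.7 × 107 / 7 = 102.41 from the joint research fund.
Player 1 keeps 25 − 11 = 14, so Player 1's payoff is 14 + 102.41 = 116.41.

116.41 million dollars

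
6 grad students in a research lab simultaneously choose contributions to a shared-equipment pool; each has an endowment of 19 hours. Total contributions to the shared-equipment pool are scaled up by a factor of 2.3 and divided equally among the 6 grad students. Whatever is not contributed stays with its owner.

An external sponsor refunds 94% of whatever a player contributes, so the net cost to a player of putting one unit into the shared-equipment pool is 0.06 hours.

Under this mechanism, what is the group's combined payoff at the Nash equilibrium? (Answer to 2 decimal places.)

369.36 hours

Under the mechanism each unit contributed yields (2.3/6) / 0.06 = 6.3889 back to its contributor per unit of net cost, which exceeds 1, making full contribution the dominant choice for everyone.
So the Nash equilibrium is full contribution by all 6; the group earns 6 × (19 × 0.94 + 2.3 × 19) = 369.36.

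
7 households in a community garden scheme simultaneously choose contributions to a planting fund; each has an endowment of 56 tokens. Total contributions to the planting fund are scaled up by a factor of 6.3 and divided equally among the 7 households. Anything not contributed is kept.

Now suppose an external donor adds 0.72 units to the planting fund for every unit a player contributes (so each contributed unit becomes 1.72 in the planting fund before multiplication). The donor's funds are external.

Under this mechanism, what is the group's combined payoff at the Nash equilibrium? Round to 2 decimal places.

4247.71 tokens

With the mechanism, a contributed unit returns 6.3 × 1.72 / 7 = 1.5480 per unit of net cost to the contributor — now above 1 — so contributing fully is weakly dominant for every player.
At the Nash equilibrium everyone contributes 56. Group total payoff = 6.3 × 1.72 × 392 = 4247.71.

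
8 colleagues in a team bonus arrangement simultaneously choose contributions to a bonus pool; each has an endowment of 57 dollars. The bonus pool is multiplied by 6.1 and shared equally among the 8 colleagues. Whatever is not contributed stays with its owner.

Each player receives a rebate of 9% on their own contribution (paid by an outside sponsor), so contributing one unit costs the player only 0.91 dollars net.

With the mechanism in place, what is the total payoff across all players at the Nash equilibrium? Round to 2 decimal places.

With the mechanism, a contributed unit returns (6.1/8) / 0.91 = 0.8379 per unit of net cost — still below 1 — so contributing 0 remains dominant for every player.
Everyone keeps their endowment and the group total is 8 × 57 = 456.

456.00 dollars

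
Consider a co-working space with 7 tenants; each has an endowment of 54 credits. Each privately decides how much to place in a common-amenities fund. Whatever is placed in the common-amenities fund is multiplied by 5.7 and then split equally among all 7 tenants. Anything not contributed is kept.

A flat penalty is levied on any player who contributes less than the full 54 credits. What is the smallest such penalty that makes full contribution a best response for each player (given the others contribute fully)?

10.03 credits

Given the others contribute fully, the best deviation is to contribute 0 (any partial contribution still incurs the fine and gives up units whose private return 0.8143 is below 1).
Deviating from 54 to 0 saves 54 credits but forfeits the deviator's share of the drop in the common-amenities fund: 5.7/7 × 54 = 43.97.
So the deviation gain is 54 − 43.97 = 10.03, and the fine must be at least 10.03 credits to wipe it out.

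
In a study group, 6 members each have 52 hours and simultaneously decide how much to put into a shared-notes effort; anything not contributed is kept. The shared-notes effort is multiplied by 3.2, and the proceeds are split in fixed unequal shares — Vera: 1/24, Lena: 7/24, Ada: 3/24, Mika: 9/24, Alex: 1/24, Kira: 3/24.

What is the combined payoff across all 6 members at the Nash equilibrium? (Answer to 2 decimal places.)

Player j's private return per contributed unit is 3.2 × (j's share). Contributing is weakly dominant for j when that share is at least 1/3.2 = 0.3125, and contributing 0 is dominant otherwise.
The only share above 0.3125 is Mika's 9/24, contributing 52; the remaining 5 contribute 0. Total contributed: 52.
The shared-notes effort pays out 3.2 × 52 = 166.40 in total (split across the unequal shares, but the aggregate is all that matters for the group sum).
The 5 free-riders keep 52 each, adding 260. Group total = 260 + 166.40 = 426.40.

426.40 hours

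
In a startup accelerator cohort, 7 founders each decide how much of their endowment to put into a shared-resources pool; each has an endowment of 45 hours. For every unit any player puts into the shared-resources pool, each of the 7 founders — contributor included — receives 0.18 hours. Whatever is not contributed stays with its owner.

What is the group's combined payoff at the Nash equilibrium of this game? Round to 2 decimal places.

The private return per contributed unit is 0.18 < 1, so contributing 0 is dominant for every player. At the Nash equilibrium everyone keeps their 45, and the group total is 7 × 45 = 315.

315.00 hours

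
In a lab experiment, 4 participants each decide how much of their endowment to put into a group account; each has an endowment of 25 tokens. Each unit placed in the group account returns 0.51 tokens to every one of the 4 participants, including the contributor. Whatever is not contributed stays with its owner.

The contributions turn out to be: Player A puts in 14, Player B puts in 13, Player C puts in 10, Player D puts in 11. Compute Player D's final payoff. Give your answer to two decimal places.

Total contributed: 14 + 13 + 10 + 11 = 48.
Each receives 0.51 × 48 = 24.48 from the group account.
Player D keeps 25 − 11 = 14, so Player D's payoff is 14 + 24.48 = 38.48.

38.48 tokens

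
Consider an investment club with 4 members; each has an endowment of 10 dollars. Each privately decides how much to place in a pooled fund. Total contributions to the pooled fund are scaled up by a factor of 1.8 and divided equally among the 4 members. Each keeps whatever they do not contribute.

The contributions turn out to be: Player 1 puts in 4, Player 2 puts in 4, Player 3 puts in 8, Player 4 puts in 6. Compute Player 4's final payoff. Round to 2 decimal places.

13.90 dollars

Total contributed: 4 + 4 + 8 + 6 = 22.
Each receives 1.8 × 22 / 4 = 9.90 from the pooled fund.
Player 4 keeps 10 − 6 = 4, so Player 4's payoff is 4 + 9.90 = 13.90.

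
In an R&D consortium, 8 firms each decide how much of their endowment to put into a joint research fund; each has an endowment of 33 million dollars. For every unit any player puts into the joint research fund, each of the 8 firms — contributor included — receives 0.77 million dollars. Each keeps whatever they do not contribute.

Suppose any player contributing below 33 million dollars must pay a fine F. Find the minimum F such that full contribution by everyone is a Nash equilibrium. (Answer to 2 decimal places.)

Given the others contribute fully, the best deviation is to contribute 0 (any partial contribution still incurs the fine and gives up units whose private return 0.77 is below 1).
Deviating from 33 to 0 saves 33 million dollars but forfeits the deviator's share of the drop in the joint research fund: 0.77 × 33 = 25.41.
So the deviation gain is 33 − 25.41 = 7.59, and the fine must be at least 7.59 million dollars to wipe it out.

7.59 million dollars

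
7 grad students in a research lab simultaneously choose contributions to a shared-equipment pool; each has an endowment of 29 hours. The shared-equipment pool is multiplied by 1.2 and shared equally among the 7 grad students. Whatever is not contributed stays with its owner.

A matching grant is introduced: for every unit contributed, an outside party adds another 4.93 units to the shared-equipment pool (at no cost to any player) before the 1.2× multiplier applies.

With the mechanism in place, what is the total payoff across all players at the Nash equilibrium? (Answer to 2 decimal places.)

1444.55 hours

Under the mechanism each unit contributed yields 1.2 × 5.93 / 7 = 1.0166 back to its contributor per unit of net cost, which exceeds 1, making full contribution the dominant choice for everyone.
At the Nash equilibrium everyone contributes 29. Group total payoff = 1.2 × 5.93 × 203 = 1444.55.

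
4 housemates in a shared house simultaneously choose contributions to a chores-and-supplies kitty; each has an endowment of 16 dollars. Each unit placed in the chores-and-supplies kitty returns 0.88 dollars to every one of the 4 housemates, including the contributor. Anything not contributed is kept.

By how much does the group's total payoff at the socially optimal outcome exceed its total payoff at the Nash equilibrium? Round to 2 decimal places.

161.28 dollars

The private return per contributed unit is 0.88 < 1, so contributing 0 is dominant for every player. At the Nash equilibrium everyone keeps their 16, and the group total is 4 × 16 = 64.
Each contributed unit returns 3.520 to the group as a whole (0.88 to each of 4 players), which exceeds 1, so the social optimum is full contribution: group total = 3.520 × 64 = 225.28.
Efficiency loss = 225.28 − 64 = 161.28.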